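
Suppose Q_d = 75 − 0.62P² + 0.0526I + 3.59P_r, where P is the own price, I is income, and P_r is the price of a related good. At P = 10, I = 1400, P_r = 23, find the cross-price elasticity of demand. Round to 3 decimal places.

0.488

First evaluate Q_d: 75 − 0.62(10)² + 0.0526(1400) + 3.59(23) = 75 − 62 + 73.64 + 82.57 = 169.21.
∂Q_d/∂P_r = +3.59, so E_xy = 3.59·(23/169.21) ≈ 0.488.
E_xy > 0: the goods are substitutes.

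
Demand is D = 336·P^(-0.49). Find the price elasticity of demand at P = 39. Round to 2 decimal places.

For a Cobb–Douglas (constant-elasticity) form D = A·P^α·…, the elasticity with respect to P equals the exponent α at every point.
Here the exponent on P is -0.49, so the price elasticity of demand is -0.49.

-0.49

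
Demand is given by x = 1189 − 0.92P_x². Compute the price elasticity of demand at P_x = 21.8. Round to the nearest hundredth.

-1.16

At P_x = 21.8, x = 751.7792.
dx/dP_x = −2·0.92·P_x = −40.112.
Point elasticity E = (dx/dP_x)·(P_x/x) = -40.112 × 21.8/751.7792 ≈ -1.16.
|E| > 1, so demand is elastic at this price.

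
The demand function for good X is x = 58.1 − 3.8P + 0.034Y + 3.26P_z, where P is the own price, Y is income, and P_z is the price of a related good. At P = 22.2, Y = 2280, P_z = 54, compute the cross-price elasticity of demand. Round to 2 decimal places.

0.77

Evaluating quantity at (P, Y, P_z) gives x = 58.1 − 3.8(22.2) + 0.034(2280) + 3.26(54) = 58.1 − 84.36 + 77.52 + 176.04 = 227.3.
∂x/∂P_z = +3.26, so E_xy = 3.26·(54/227.3) ≈ 0.77.
E_xy > 0: the goods are substitutes.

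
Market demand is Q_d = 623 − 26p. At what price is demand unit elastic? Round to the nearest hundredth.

11.98

For linear demand Q_d = a − bp, E = −bp/(a − bp). |E| = 1 ⇒ bp = a − bp ⇒ p = a/(2b).
p = 623/(2·26) ≈ 11.98.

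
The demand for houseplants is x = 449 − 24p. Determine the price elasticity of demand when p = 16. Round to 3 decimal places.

At p = 16, x = 65.
dx/dp = −24.
Point elasticity E = (dx/dp)·(p/x) = -24 × 16/65 ≈ -5.908.
|E| > 1, so demand is elastic at this price.

-5.908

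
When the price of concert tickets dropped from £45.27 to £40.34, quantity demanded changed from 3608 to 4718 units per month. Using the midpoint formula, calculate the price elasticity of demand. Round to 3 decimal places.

%Δq = (4718 − 3608)/[(3608 + 4718)/2] = 1110/4163 ≈ 0.2666.
%ΔP = (40.34 − 45.27)/[(45.27 + 40.34)/2] = -4.93/42.805 ≈ -0.1152.
Arc elasticity E = %Δq/%ΔP ≈ 0.2666/-0.1152 ≈ -2.315.
|E| > 1: demand is elastic over this range.

-2.315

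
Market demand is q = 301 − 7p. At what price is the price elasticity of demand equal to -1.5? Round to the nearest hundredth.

Set −bp/(a − bp) = −1.5 ⇒ bp = 1.5(a − bp) ⇒ bp(1+1.5) = 1.5·a.
p = 1.5·301/(7·2.5) = 25.80.

25.80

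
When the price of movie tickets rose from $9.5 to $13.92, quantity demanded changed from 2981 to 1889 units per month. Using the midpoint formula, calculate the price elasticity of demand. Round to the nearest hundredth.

-1.19

%ΔQ = (1889 − 2981)/[(2981 + 1889)/2] = -1092/2435 ≈ -0.4485.
%Δp = (13.92 − 9.5)/[(9.5 + 13.92)/2] = 4.42/11.71 ≈ 0.3775.
Arc elasticity E = %ΔQ/%Δp ≈ -0.4485/0.3775 ≈ -1.19.
|E| > 1: demand is elastic over this range.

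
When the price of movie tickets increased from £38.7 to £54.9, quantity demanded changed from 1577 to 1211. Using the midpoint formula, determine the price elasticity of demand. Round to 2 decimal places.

%Δq = (1211 − 1577)/[(1577 + 1211)/2] = -366/1394 ≈ -0.2626.
%ΔP = (54.9 − 38.7)/[(38.7 + 54.9)/2] = 16.2/46.8 ≈ 0.3462.
Arc elasticity E = %Δq/%ΔP ≈ -0.2626/0.3462 ≈ -0.76.
|E| < 1: demand is inelastic over this range.

-0.76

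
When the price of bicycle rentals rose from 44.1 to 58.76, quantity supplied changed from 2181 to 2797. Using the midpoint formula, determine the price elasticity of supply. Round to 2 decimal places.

%ΔQ = (2797 − 2181)/[(2181 + 2797)/2] = 616/2489 ≈ 0.2475.
%Δp = (58.76 − 44.1)/[(44.1 + 58.76)/2] = 14.66/51.43 ≈ 0.2850.
Arc elasticity E = %ΔQ/%Δp ≈ 0.2475/0.2850 ≈ 0.87.
|E| < 1: supply is inelastic over this range.

0.87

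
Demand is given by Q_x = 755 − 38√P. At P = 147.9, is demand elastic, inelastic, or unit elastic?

inelastic

At P = 147.9, Q_x = 292.8663.
dQ_x/dP = −38/(2√P) = −38/(2·12.1614).
Point elasticity E = (dQ_x/dP)·(P/Q_x) = -1.5623 × 147.9/292.8663 ≈ -0.789.
|E| ≈ 0.789 < 1, so demand is inelastic.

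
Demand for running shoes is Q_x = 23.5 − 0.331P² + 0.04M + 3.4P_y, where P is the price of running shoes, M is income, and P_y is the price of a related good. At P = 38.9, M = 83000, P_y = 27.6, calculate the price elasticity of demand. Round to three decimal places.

Evaluating quantity at (P, M, P_y) gives Q_x = 23.5 − 0.331(38.9)² + 0.04(83000) + 3.4(27.6) = 23.5 − 500.8725 + 3320 + 93.84 = 2936.4675.
∂Q_x/∂P = −2·0.331·P = -25.7518, so E_p = -25.7518·(38.9/2936.4675) ≈ -0.341.
|E_p| < 1: demand is inelastic.

-0.341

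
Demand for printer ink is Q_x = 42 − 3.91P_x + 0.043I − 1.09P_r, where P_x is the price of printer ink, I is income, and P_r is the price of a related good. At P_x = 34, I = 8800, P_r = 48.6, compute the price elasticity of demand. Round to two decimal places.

-0.57

Substituting, Q_x = 42 − 3.91(34) + 0.043(8800) − 1.09(48.6) = 42 − 132.94 + 378.4 − 52.974 = 234.486.
∂Q_x/∂P_x = −3.91, so E_p = (−3.91)·(34/234.486) ≈ -0.57.
|E_p| < 1: demand is inelastic.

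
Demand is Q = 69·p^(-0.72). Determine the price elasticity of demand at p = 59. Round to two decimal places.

For a Cobb–Douglas (constant-elasticity) form Q = A·p^α·…, the elasticity with respect to p equals the exponent α at every point.
Here the exponent on p is -0.72, so the price elasticity of demand is -0.72.

-0.72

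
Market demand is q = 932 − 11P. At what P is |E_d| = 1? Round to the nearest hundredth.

For linear demand q = a − bP, E = −bP/(a − bP). |E| = 1 ⇒ bP = a − bP ⇒ P = a/(2b).
P = 932/(2·11) ≈ 42.36.

42.36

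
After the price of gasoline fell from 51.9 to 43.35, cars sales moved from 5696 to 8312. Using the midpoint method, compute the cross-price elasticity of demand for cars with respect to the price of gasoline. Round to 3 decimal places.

%ΔQ_x = (8312 − 5696)/[(5696+8312)/2] = 2616/7004 ≈ 0.3735.
%ΔP_y = (43.35 − 51.9)/[(51.9+43.35)/2] ≈ -0.1795.
E_xy = 0.3735/-0.1795 ≈ -2.080.
E_xy < 0, so cars and gasoline are complements.

-2.080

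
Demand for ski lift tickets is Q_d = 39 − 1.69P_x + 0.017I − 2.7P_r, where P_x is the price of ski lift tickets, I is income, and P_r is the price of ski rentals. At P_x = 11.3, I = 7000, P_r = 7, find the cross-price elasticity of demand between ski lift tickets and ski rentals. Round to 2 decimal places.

-0.16

Q_d = 39 − 1.69(11.3) + 0.017(7000) − 2.7(7) = 39 − 19.097 + 119 − 18.9 = 120.003.
∂Q_d/∂P_r = −2.7, so E_xy = -2.7·(7/120.003) ≈ -0.16.
E_xy < 0: the goods are complements.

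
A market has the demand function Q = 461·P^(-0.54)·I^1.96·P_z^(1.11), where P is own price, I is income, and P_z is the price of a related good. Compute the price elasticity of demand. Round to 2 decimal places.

For a Cobb–Douglas (constant-elasticity) form Q = A·P^α·…, the elasticity with respect to P equals the exponent α at every point.
Here the exponent on P is -0.54, so the price elasticity of demand is -0.54.

-0.54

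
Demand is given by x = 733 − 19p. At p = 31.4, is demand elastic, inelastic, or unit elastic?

At p = 31.4, x = 136.4.
dx/dp = −19.
Point elasticity E = (dx/dp)·(p/x) = -19 × 31.4/136.4 ≈ -4.374.
|E| ≈ 4.374 > 1, so demand is elastic.

elastic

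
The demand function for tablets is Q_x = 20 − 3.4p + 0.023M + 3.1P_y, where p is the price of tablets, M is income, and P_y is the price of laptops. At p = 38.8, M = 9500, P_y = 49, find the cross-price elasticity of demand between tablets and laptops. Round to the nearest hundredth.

0.59

Substituting, Q_x = 20 − 3.4(38.8) + 0.023(9500) + 3.1(49) = 20 − 131.92 + 218.5 + 151.9 = 258.48.
∂Q_x/∂P_y = +3.1, so E_xy = 3.1·(49/258.48) ≈ 0.59.
E_xy > 0: the goods are substitutes.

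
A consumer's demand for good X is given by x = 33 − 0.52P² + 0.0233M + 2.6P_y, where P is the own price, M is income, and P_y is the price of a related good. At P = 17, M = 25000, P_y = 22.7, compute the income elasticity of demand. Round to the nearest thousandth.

1.111

At the given point, x = 33 − 0.52(17)² + 0.0233(25000) + 2.6(22.7) = 33 − 150.28 + 582.5 + 59.02 = 524.24.
∂x/∂M = +0.0233, so E_I = 0.0233·(25000/524.24) ≈ 1.111.
E_I > 1: normal good (luxury).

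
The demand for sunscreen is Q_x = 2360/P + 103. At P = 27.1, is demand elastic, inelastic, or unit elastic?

At P = 27.1, Q_x = 190.0849.
dQ_x/dP = −2360/P² = −3.2135.
Point elasticity E = (dQ_x/dP)·(P/Q_x) = -3.2135 × 27.1/190.0849 ≈ -0.458.
|E| ≈ 0.458 < 1, so demand is inelastic.

inelastic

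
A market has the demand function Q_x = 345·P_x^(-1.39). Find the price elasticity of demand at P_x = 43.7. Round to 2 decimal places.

For a Cobb–Douglas (constant-elasticity) form Q_x = A·P_x^α·…, the elasticity with respect to P_x equals the exponent α at every point.
Here the exponent on P_x is -1.39, so the price elasticity of demand is -1.39.

-1.39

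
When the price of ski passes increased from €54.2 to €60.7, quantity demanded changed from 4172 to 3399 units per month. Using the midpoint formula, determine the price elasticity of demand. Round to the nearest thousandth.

%Δq = (3399 − 4172)/[(4172 + 3399)/2] = -773/3785.5 ≈ -0.2042.
%Δp = (60.7 − 54.2)/[(54.2 + 60.7)/2] = 6.5/57.45 ≈ 0.1131.
Arc elasticity E = %Δq/%Δp ≈ -0.2042/0.1131 ≈ -1.805.
|E| > 1: demand is elastic over this range.

-1.805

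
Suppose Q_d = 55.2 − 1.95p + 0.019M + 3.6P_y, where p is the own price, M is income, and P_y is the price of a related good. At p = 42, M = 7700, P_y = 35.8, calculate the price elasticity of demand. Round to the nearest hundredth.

Substituting, Q_d = 55.2 − 1.95(42) + 0.019(7700) + 3.6(35.8) = 55.2 − 81.9 + 146.3 + 128.88 = 248.48.
∂Q_d/∂p = −1.95, so E_p = (−1.95)·(42/248.48) ≈ -0.33.
|E_p| < 1: demand is inelastic.

-0.33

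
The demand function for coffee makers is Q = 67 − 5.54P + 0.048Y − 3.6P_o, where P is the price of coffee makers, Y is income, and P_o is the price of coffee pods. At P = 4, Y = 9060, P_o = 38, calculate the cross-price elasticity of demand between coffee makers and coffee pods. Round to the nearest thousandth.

Evaluating quantity at (P, Y, P_o) gives Q = 67 − 5.54(4) + 0.048(9060) − 3.6(38) = 67 − 22.16 + 434.88 − 136.8 = 342.92.
∂Q/∂P_o = −3.6, so E_xy = -3.6·(38/342.92) ≈ -0.399.
E_xy < 0: the goods are complements.

-0.399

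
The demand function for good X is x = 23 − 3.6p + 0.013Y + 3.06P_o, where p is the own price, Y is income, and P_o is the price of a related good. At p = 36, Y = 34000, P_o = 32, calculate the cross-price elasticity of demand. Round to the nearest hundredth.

First evaluate x: 23 − 3.6(36) + 0.013(34000) + 3.06(32) = 23 − 129.6 + 442 + 97.92 = 433.32.
∂x/∂P_o = +3.06, so E_xy = 3.06·(32/433.32) ≈ 0.23.
E_xy > 0: the goods are substitutes.

0.23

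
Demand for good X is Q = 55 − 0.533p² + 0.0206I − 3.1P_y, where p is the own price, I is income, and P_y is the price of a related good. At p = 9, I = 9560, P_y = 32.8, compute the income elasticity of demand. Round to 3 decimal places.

At the given point, Q = 55 − 0.533(9)² + 0.0206(9560) − 3.1(32.8) = 55 − 43.173 + 196.936 − 101.68 = 107.083.
∂Q/∂I = +0.0206, so E_I = 0.0206·(9560/107.083) ≈ 1.839.
E_I > 1: normal good (luxury).

1.839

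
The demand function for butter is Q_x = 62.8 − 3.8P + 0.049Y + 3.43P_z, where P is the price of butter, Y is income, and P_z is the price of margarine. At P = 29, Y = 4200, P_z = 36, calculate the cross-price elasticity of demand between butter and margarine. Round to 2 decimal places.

0.44

Evaluating quantity at (P, Y, P_z) gives Q_x = 62.8 − 3.8(29) + 0.049(4200) + 3.43(36) = 62.8 − 110.2 + 205.8 + 123.48 = 281.88.
∂Q_x/∂P_z = +3.43, so E_xy = 3.43·(36/281.88) ≈ 0.44.
E_xy > 0: the goods are substitutes.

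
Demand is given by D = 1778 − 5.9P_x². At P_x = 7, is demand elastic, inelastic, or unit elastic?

At P_x = 7, D = 1488.9.
dD/dP_x = −2·5.9·P_x = −82.6.
Point elasticity E = (dD/dP_x)·(P_x/D) = -82.6 × 7/1488.9 ≈ -0.388.
|E| ≈ 0.388 < 1, so demand is inelastic.

inelastic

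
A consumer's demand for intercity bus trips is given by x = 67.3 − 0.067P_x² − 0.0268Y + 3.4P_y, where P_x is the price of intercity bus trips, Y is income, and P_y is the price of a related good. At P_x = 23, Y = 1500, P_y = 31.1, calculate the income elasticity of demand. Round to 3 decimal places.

At the given point, x = 67.3 − 0.067(23)² − 0.0268(1500) + 3.4(31.1) = 67.3 − 35.443 − 40.2 + 105.74 = 97.397.
∂x/∂Y = −0.0268, so E_I = -0.0268·(1500/97.397) ≈ -0.413.
E_I < 0: inferior good.

-0.413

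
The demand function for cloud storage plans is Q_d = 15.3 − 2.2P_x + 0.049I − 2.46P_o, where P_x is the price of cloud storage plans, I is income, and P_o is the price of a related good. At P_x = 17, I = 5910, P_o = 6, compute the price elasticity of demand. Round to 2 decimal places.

At the given point, Q_d = 15.3 − 2.2(17) + 0.049(5910) − 2.46(6) = 15.3 − 37.4 + 289.59 − 14.76 = 252.73.
∂Q_d/∂P_x = −2.2, so E_p = (−2.2)·(17/252.73) ≈ -0.15.
|E_p| < 1: demand is inelastic.

-0.15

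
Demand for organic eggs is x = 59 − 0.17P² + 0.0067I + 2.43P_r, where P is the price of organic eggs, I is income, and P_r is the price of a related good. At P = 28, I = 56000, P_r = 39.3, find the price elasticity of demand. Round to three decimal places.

-0.672

x = 59 − 0.17(28)² + 0.0067(56000) + 2.43(39.3) = 59 − 133.28 + 375.2 + 95.499 = 396.419.
∂x/∂P = −2·0.17·P = -9.52, so E_p = -9.52·(28/396.419) ≈ -0.672.
|E_p| < 1: demand is inelastic.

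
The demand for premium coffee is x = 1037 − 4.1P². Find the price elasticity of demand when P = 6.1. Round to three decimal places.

At P = 6.1, x = 884.439.
dx/dP = −2·4.1·P = −50.02.
Point elasticity E = (dx/dP)·(P/x) = -50.02 × 6.1/884.439 ≈ -0.345.
|E| < 1, so demand is inelastic at this price.

-0.345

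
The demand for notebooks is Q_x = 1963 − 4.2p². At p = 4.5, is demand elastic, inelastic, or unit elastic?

At p = 4.5, Q_x = 1877.95.
dQ_x/dp = −2·4.2·p = −37.8.
Point elasticity E = (dQ_x/dp)·(p/Q_x) = -37.8 × 4.5/1877.95 ≈ -0.091.
|E| ≈ 0.091 < 1, so demand is inelastic.

inelastic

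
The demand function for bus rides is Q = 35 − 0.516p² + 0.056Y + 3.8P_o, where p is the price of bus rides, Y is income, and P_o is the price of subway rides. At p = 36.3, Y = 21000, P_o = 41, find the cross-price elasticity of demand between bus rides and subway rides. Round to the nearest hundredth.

Q = 35 − 0.516(36.3)² + 0.056(21000) + 3.8(41) = 35 − 679.928 + 1176 + 155.8 = 686.872.
∂Q/∂P_o = +3.8, so E_xy = 3.8·(41/686.872) ≈ 0.23.
E_xy > 0: the goods are substitutes.

0.23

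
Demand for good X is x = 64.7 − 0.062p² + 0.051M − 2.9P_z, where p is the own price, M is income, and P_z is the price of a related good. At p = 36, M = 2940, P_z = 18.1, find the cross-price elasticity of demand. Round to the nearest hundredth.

-0.64

First evaluate x: 64.7 − 0.062(36)² + 0.051(2940) − 2.9(18.1) = 64.7 − 80.352 + 149.94 − 52.49 = 81.798.
∂x/∂P_z = −2.9, so E_xy = -2.9·(18.1/81.798) ≈ -0.64.
E_xy < 0: the goods are complements.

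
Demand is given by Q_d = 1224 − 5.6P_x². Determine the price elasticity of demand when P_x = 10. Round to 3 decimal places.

At P_x = 10, Q_d = 664.
dQ_d/dP_x = −2·5.6·P_x = −112.
Point elasticity E = (dQ_d/dP_x)·(P_x/Q_d) = -112 × 10/664 ≈ -1.687.
|E| > 1, so demand is elastic at this price.

-1.687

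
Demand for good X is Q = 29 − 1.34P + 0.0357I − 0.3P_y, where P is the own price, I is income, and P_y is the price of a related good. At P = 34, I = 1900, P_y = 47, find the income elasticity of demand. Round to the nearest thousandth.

1.825

Q = 29 − 1.34(34) + 0.0357(1900) − 0.3(47) = 29 − 45.56 + 67.83 − 14.1 = 37.17.
∂Q/∂I = +0.0357, so E_I = 0.0357·(1900/37.17) ≈ 1.825.
E_I > 1: normal good (luxury).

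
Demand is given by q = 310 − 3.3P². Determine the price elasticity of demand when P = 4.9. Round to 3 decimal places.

At P = 4.9, q = 230.767.
dq/dP = −2·3.3·P = −32.34.
Point elasticity E = (dq/dP)·(P/q) = -32.34 × 4.9/230.767 ≈ -0.687.
|E| < 1, so demand is inelastic at this price.

-0.687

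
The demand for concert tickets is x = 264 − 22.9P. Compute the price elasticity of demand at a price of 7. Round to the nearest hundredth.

At P = 7, x = 103.7.
dx/dP = −22.9.
Point elasticity E = (dx/dP)·(P/x) = -22.9 × 7/103.7 ≈ -1.55.
|E| > 1, so demand is elastic at this price.

-1.55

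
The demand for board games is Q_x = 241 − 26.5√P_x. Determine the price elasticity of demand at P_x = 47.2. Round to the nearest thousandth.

At P_x = 47.2, Q_x = 58.939.
dQ_x/dP_x = −26.5/(2√P_x) = −26.5/(2·6.8702).
Point elasticity E = (dQ_x/dP_x)·(P_x/Q_x) = -1.9286 × 47.2/58.939 ≈ -1.544.
|E| > 1, so demand is elastic at this price.

-1.544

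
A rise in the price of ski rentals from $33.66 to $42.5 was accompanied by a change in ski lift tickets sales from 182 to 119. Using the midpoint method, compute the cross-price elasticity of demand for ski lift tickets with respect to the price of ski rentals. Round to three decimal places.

-1.803

%ΔQ_x = (119 − 182)/[(182+119)/2] = -63/150.5 ≈ -0.4186.
%ΔP_y = (42.5 − 33.66)/[(33.66+42.5)/2] ≈ 0.2321.
E_xy = -0.4186/0.2321 ≈ -1.803.
E_xy < 0, so ski lift tickets and ski rentals are complements.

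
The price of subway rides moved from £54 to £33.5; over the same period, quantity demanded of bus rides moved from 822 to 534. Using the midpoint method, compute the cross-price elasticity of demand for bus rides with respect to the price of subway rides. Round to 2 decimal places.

%ΔQ_x = (534 − 822)/[(822+534)/2] = -288/678 ≈ -0.4248.
%ΔP_y = (33.5 − 54)/[(54+33.5)/2] ≈ -0.4686.
E_xy = -0.4248/-0.4686 ≈ 0.91.
E_xy > 0, so bus rides and subway rides are substitutes.

0.91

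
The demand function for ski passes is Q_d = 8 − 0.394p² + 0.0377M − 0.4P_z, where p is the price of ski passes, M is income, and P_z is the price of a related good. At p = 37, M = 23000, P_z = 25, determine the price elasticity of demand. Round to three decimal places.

-3.312

Substituting, Q_d = 8 − 0.394(37)² + 0.0377(23000) − 0.4(25) = 8 − 539.386 + 867.1 − 10 = 325.714.
∂Q_d/∂p = −2·0.394·p = -29.156, so E_p = -29.156·(37/325.714) ≈ -3.312.
|E_p| > 1: demand is elastic.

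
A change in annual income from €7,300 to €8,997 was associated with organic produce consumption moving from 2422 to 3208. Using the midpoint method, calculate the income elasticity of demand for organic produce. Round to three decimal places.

%ΔQ = (3208 − 2422)/[(2422+3208)/2] = 786/2815 ≈ 0.2792.
%ΔY = (8,997 − 7,300)/[(7,300+8,997)/2] = 1697/8148.5 ≈ 0.2083.
E_I = %ΔQ/%ΔY ≈ 1.341.
E_I > 1: normal good (luxury).

1.341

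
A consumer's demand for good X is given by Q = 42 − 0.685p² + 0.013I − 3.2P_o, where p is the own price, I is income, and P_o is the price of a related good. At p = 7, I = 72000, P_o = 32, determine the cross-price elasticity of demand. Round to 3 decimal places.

Q = 42 − 0.685(7)² + 0.013(72000) − 3.2(32) = 42 − 33.565 + 936 − 102.4 = 842.035.
∂Q/∂P_o = −3.2, so E_xy = -3.2·(32/842.035) ≈ -0.122.
E_xy < 0: the goods are complements.

-0.122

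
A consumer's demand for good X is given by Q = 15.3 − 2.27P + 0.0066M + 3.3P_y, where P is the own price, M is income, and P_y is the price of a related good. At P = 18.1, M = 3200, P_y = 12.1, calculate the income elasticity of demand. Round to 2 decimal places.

First evaluate Q: 15.3 − 2.27(18.1) + 0.0066(3200) + 3.3(12.1) = 15.3 − 41.087 + 21.12 + 39.93 = 35.263.
∂Q/∂M = +0.0066, so E_I = 0.0066·(3200/35.263) ≈ 0.60.
E_I ∈ (0,1): normal good (necessity).

0.60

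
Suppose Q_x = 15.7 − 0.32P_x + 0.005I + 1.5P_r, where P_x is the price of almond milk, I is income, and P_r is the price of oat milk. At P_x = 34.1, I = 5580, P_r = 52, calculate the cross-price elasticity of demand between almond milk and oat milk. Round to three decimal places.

0.705

Q_x = 15.7 − 0.32(34.1) + 0.005(5580) + 1.5(52) = 15.7 − 10.912 + 27.9 + 78 = 110.688.
∂Q_x/∂P_r = +1.5, so E_xy = 1.5·(52/110.688) ≈ 0.705.
E_xy > 0: the goods are substitutes.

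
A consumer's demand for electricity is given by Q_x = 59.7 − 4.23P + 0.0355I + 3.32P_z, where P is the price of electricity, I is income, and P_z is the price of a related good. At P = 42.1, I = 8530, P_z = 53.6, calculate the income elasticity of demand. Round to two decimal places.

Substituting, Q_x = 59.7 − 4.23(42.1) + 0.0355(8530) + 3.32(53.6) = 59.7 − 178.083 + 302.815 + 177.952 = 362.384.
∂Q_x/∂I = +0.0355, so E_I = 0.0355·(8530/362.384) ≈ 0.84.
E_I ∈ (0,1): normal good (necessity).

0.84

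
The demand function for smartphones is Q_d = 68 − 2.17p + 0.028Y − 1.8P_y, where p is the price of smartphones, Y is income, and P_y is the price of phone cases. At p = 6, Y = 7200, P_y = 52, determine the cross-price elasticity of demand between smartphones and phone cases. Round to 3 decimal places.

-0.574

Q_d = 68 − 2.17(6) + 0.028(7200) − 1.8(52) = 68 − 13.02 + 201.6 − 93.6 = 162.98.
∂Q_d/∂P_y = −1.8, so E_xy = -1.8·(52/162.98) ≈ -0.574.
E_xy < 0: the goods are complements.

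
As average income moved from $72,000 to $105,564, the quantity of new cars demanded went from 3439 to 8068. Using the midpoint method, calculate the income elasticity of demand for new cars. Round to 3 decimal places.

%ΔQ = (8068 − 3439)/[(3439+8068)/2] = 4629/5753.5 ≈ 0.8046.
%ΔI = (105,564 − 72,000)/[(72,000+105,564)/2] = 33564/88782 ≈ 0.3780.
E_I = %ΔQ/%ΔI ≈ 2.128.
E_I > 1: normal good (luxury).

2.128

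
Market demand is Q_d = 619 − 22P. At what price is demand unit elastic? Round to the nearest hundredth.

14.07

For linear demand Q_d = a − bP, E = −bP/(a − bP). |E| = 1 ⇒ bP = a − bP ⇒ P = a/(2b).
P = 619/(2·22) ≈ 14.07.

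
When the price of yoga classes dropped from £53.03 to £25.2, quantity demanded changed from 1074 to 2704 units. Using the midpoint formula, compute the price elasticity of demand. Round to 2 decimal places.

-1.21

%Δq = (2704 − 1074)/[(1074 + 2704)/2] = 1630/1889 ≈ 0.8629.
%Δp = (25.2 − 53.03)/[(53.03 + 25.2)/2] = -27.83/39.115 ≈ -0.7115.
Arc elasticity E = %Δq/%Δp ≈ 0.8629/-0.7115 ≈ -1.21.
|E| > 1: demand is elastic over this range.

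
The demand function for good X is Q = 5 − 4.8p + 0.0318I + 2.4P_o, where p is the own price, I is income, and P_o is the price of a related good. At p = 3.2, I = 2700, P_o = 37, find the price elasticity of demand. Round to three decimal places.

Substituting, Q = 5 − 4.8(3.2) + 0.0318(2700) + 2.4(37) = 5 − 15.36 + 85.86 + 88.8 = 164.3.
∂Q/∂p = −4.8, so E_p = (−4.8)·(3.2/164.3) ≈ -0.093.
|E_p| < 1: demand is inelastic.

-0.093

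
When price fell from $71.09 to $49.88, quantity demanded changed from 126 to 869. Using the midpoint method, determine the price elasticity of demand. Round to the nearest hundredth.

-4.26

%Δq = (869 − 126)/[(126 + 869)/2] = 743/497.5 ≈ 1.4935.
%ΔP = (49.88 − 71.09)/[(71.09 + 49.88)/2] = -21.21/60.485 ≈ -0.3507.
Arc elasticity E = %Δq/%ΔP ≈ 1.4935/-0.3507 ≈ -4.26.
|E| > 1: demand is elastic over this range.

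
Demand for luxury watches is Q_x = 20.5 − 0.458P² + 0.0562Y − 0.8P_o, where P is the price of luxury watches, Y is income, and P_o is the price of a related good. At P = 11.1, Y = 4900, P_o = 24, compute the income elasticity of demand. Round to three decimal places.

Q_x = 20.5 − 0.458(11.1)² + 0.0562(4900) − 0.8(24) = 20.5 − 56.4302 + 275.38 − 19.2 = 220.2498.
∂Q_x/∂Y = +0.0562, so E_I = 0.0562·(4900/220.2498) ≈ 1.250.
E_I > 1: normal good (luxury).

1.250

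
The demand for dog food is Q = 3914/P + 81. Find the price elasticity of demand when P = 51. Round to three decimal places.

-0.487

At P = 51, Q = 157.7451.
dQ/dP = −3914/P² = −1.5048.
Point elasticity E = (dQ/dP)·(P/Q) = -1.5048 × 51/157.7451 ≈ -0.487.
|E| < 1, so demand is inelastic at this price.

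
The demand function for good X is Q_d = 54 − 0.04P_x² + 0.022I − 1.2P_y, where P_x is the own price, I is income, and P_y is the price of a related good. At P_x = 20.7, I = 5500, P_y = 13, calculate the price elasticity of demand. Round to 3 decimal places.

-0.241

Q_d = 54 − 0.04(20.7)² + 0.022(5500) − 1.2(13) = 54 − 17.1396 + 121 − 15.6 = 142.2604.
∂Q_d/∂P_x = −2·0.04·P_x = -1.656, so E_p = -1.656·(20.7/142.2604) ≈ -0.241.
|E_p| < 1: demand is inelastic.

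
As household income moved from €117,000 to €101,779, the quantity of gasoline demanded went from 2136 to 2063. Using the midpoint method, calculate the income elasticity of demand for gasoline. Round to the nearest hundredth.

0.25

%ΔQ = (2063 − 2136)/[(2136+2063)/2] = -73/2099.5 ≈ -0.0348.
%ΔI = (101,779 − 117,000)/[(117,000+101,779)/2] = -15221/109389.5 ≈ -0.1391.
E_I = %ΔQ/%ΔI ≈ 0.25.
E_I ∈ (0,1): normal good (necessity).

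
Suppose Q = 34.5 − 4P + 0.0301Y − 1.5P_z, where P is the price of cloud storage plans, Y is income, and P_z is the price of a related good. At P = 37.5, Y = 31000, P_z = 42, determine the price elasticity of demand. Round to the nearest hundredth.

-0.20

First evaluate Q: 34.5 − 4(37.5) + 0.0301(31000) − 1.5(42) = 34.5 − 150 + 933.1 − 63 = 754.6.
∂Q/∂P = −4, so E_p = (−4)·(37.5/754.6) ≈ -0.20.
|E_p| < 1: demand is inelastic.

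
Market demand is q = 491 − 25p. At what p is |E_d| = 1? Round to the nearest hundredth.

9.82

For linear demand q = a − bp, E = −bp/(a − bp). |E| = 1 ⇒ bp = a − bp ⇒ p = a/(2b).
p = 491/(2·25) = 9.82.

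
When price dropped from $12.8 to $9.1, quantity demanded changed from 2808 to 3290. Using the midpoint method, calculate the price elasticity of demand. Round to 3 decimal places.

-0.468

%ΔQ = (3290 − 2808)/[(2808 + 3290)/2] = 482/3049 ≈ 0.1581.
%Δp = (9.1 − 12.8)/[(12.8 + 9.1)/2] = -3.7/10.95 ≈ -0.3379.
Arc elasticity E = %ΔQ/%Δp ≈ 0.1581/-0.3379 ≈ -0.468.
|E| < 1: demand is inelastic over this range.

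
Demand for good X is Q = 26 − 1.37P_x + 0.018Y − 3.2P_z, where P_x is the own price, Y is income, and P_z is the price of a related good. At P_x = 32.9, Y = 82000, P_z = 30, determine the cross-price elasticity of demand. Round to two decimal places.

First evaluate Q: 26 − 1.37(32.9) + 0.018(82000) − 3.2(30) = 26 − 45.073 + 1476 − 96 = 1360.927.
∂Q/∂P_z = −3.2, so E_xy = -3.2·(30/1360.927) ≈ -0.07.
E_xy < 0: the goods are complements.

-0.07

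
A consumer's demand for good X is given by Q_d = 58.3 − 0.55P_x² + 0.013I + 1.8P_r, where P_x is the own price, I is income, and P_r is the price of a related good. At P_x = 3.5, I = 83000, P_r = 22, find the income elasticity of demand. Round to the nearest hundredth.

Evaluating quantity at (P_x, I, P_r) gives Q_d = 58.3 − 0.55(3.5)² + 0.013(83000) + 1.8(22) = 58.3 − 6.7375 + 1079 + 39.6 = 1170.1625.
∂Q_d/∂I = +0.013, so E_I = 0.013·(83000/1170.1625) ≈ 0.92.
E_I ∈ (0,1): normal good (necessity).

0.92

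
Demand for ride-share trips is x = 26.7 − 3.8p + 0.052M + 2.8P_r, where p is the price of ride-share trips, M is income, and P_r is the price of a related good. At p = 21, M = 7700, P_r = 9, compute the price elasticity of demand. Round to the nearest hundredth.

-0.21

First evaluate x: 26.7 − 3.8(21) + 0.052(7700) + 2.8(9) = 26.7 − 79.8 + 400.4 + 25.2 = 372.5.
∂x/∂p = −3.8, so E_p = (−3.8)·(21/372.5) ≈ -0.21.
|E_p| < 1: demand is inelastic.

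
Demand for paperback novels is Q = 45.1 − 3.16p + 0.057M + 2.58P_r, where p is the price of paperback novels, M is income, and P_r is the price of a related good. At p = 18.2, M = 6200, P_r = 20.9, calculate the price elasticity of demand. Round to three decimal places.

First evaluate Q: 45.1 − 3.16(18.2) + 0.057(6200) + 2.58(20.9) = 45.1 − 57.512 + 353.4 + 53.922 = 394.91.
∂Q/∂p = −3.16, so E_p = (−3.16)·(18.2/394.91) ≈ -0.146.
|E_p| < 1: demand is inelastic.

-0.146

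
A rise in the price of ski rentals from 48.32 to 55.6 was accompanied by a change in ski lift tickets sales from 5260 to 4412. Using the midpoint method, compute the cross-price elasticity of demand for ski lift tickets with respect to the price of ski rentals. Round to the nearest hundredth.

%ΔQ_x = (4412 − 5260)/[(5260+4412)/2] = -848/4836 ≈ -0.1754.
%ΔP_y = (55.6 − 48.32)/[(48.32+55.6)/2] ≈ 0.1401.
E_xy = -0.1754/0.1401 ≈ -1.25.
E_xy < 0, so ski lift tickets and ski rentals are complements.

-1.25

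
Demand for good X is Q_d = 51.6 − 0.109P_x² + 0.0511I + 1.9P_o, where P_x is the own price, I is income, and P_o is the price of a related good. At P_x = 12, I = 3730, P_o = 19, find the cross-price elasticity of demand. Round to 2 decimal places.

Substituting, Q_d = 51.6 − 0.109(12)² + 0.0511(3730) + 1.9(19) = 51.6 − 15.696 + 190.603 + 36.1 = 262.607.
∂Q_d/∂P_o = +1.9, so E_xy = 1.9·(19/262.607) ≈ 0.14.
E_xy > 0: the goods are substitutes.

0.14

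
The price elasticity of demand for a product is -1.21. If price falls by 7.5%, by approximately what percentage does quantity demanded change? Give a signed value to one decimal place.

%ΔQ ≈ E × %ΔP = (-1.21) × (-7.5%) ≈ 9.1%.

9.1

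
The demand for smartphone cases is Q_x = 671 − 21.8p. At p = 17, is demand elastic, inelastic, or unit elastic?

At p = 17, Q_x = 300.4.
dQ_x/dp = −21.8.
Point elasticity E = (dQ_x/dp)·(p/Q_x) = -21.8 × 17/300.4 ≈ -1.234.
|E| ≈ 1.234 > 1, so demand is elastic.

elastic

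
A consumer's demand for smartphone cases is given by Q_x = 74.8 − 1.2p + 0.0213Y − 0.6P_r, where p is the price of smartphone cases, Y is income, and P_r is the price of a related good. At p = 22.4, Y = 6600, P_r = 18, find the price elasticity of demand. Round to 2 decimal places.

-0.15

First evaluate Q_x: 74.8 − 1.2(22.4) + 0.0213(6600) − 0.6(18) = 74.8 − 26.88 + 140.58 − 10.8 = 177.7.
∂Q_x/∂p = −1.2, so E_p = (−1.2)·(22.4/177.7) ≈ -0.15.
|E_p| < 1: demand is inelastic.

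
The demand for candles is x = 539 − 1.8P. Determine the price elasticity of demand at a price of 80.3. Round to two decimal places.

At P = 80.3, x = 394.46.
dx/dP = −1.8.
Point elasticity E = (dx/dP)·(P/x) = -1.8 × 80.3/394.46 ≈ -0.37.
|E| < 1, so demand is inelastic at this price.

-0.37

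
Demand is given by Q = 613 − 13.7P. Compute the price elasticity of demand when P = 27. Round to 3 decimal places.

At P = 27, Q = 243.1.
dQ/dP = −13.7.
Point elasticity E = (dQ/dP)·(P/Q) = -13.7 × 27/243.1 ≈ -1.522.
|E| > 1, so demand is elastic at this price.

-1.522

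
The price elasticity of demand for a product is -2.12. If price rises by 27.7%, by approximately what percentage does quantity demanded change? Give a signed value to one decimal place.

-58.7

%ΔQ ≈ E × %ΔP = (-2.12) × (27.7%) ≈ -58.7%.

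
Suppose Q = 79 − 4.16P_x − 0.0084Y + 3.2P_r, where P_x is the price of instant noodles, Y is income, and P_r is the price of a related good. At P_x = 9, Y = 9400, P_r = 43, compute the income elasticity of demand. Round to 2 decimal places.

-0.79

Substituting, Q = 79 − 4.16(9) − 0.0084(9400) + 3.2(43) = 79 − 37.44 − 78.96 + 137.6 = 100.2.
∂Q/∂Y = −0.0084, so E_I = -0.0084·(9400/100.2) ≈ -0.79.
E_I < 0: inferior good.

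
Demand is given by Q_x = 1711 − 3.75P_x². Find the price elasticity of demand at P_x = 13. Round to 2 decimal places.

-1.18

At P_x = 13, Q_x = 1077.25.
dQ_x/dP_x = −2·3.75·P_x = −97.5.
Point elasticity E = (dQ_x/dP_x)·(P_x/Q_x) = -97.5 × 13/1077.25 ≈ -1.18.
|E| > 1, so demand is elastic at this price.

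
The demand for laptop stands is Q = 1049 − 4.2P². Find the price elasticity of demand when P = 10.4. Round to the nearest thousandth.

-1.528

At P = 10.4, Q = 594.728.
dQ/dP = −2·4.2·P = −87.36.
Point elasticity E = (dQ/dP)·(P/Q) = -87.36 × 10.4/594.728 ≈ -1.528.
|E| > 1, so demand is elastic at this price.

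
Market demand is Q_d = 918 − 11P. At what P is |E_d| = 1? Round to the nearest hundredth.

41.73

For linear demand Q_d = a − bP, E = −bP/(a − bP). |E| = 1 ⇒ bP = a − bP ⇒ P = a/(2b).
P = 918/(2·11) ≈ 41.73.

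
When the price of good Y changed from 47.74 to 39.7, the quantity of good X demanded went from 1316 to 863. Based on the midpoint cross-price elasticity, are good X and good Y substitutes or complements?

substitutes

%ΔQ_x = (863 − 1316)/[(1316+863)/2] = -453/1089.5 ≈ -0.4158.
%ΔP_y = (39.7 − 47.74)/[(47.74+39.7)/2] ≈ -0.1839.
E_xy = -0.4158/-0.1839 ≈ 2.261.
E_xy > 0, so the goods are substitutes.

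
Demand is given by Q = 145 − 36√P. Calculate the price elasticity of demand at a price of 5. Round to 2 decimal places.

At P = 5, Q = 64.5016.
dQ/dP = −36/(2√P) = −36/(2·2.2361).
Point elasticity E = (dQ/dP)·(P/Q) = -8.0498 × 5/64.5016 ≈ -0.62.
|E| < 1, so demand is inelastic at this price.

-0.62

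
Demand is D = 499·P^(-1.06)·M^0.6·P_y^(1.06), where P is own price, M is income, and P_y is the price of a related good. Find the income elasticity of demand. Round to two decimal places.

For a Cobb–Douglas (constant-elasticity) form D = A·M^α·…, the elasticity with respect to M equals the exponent α at every point.
Here the exponent on M is 0.6, so the income elasticity of demand is 0.60.

0.60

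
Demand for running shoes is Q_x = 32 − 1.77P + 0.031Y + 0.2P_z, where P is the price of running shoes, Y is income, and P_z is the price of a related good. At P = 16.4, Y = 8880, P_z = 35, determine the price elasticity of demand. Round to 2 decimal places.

-0.10

At the given point, Q_x = 32 − 1.77(16.4) + 0.031(8880) + 0.2(35) = 32 − 29.028 + 275.28 + 7 = 285.252.
∂Q_x/∂P = −1.77, so E_p = (−1.77)·(16.4/285.252) ≈ -0.10.
|E_p| < 1: demand is inelastic.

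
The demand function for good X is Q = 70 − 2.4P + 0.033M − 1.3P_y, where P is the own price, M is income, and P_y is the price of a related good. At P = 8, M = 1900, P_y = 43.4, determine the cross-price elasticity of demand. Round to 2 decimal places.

-0.99

Substituting, Q = 70 − 2.4(8) + 0.033(1900) − 1.3(43.4) = 70 − 19.2 + 62.7 − 56.42 = 57.08.
∂Q/∂P_y = −1.3, so E_xy = -1.3·(43.4/57.08) ≈ -0.99.
E_xy < 0: the goods are complements.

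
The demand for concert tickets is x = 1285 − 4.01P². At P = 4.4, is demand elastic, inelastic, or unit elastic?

inelastic

At P = 4.4, x = 1207.3664.
dx/dP = −2·4.01·P = −35.288.
Point elasticity E = (dx/dP)·(P/x) = -35.288 × 4.4/1207.3664 ≈ -0.129.
|E| ≈ 0.129 < 1, so demand is inelastic.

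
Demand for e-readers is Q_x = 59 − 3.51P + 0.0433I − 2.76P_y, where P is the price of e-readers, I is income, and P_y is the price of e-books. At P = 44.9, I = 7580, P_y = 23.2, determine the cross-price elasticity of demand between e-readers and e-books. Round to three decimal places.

At the given point, Q_x = 59 − 3.51(44.9) + 0.0433(7580) − 2.76(23.2) = 59 − 157.599 + 328.214 − 64.032 = 165.583.
∂Q_x/∂P_y = −2.76, so E_xy = -2.76·(23.2/165.583) ≈ -0.387.
E_xy < 0: the goods are complements.

-0.387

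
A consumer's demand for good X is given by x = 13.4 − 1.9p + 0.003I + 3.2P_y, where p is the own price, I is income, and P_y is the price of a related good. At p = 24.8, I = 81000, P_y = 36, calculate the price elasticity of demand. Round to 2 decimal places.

At the given point, x = 13.4 − 1.9(24.8) + 0.003(81000) + 3.2(36) = 13.4 − 47.12 + 243 + 115.2 = 324.48.
∂x/∂p = −1.9, so E_p = (−1.9)·(24.8/324.48) ≈ -0.15.
|E_p| < 1: demand is inelastic.

-0.15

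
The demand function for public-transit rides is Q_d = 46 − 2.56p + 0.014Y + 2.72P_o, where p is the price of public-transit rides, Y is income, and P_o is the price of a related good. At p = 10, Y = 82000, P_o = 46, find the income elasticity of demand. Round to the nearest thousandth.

0.888

First evaluate Q_d: 46 − 2.56(10) + 0.014(82000) + 2.72(46) = 46 − 25.6 + 1148 + 125.12 = 1293.52.
∂Q_d/∂Y = +0.014, so E_I = 0.014·(82000/1293.52) ≈ 0.888.
E_I ∈ (0,1): normal good (necessity).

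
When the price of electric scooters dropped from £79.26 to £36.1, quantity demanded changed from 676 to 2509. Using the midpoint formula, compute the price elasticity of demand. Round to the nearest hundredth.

-1.54

%Δq = (2509 − 676)/[(676 + 2509)/2] = 1833/1592.5 ≈ 1.1510.
%ΔP = (36.1 − 79.26)/[(79.26 + 36.1)/2] = -43.16/57.68 ≈ -0.7483.
Arc elasticity E = %Δq/%ΔP ≈ 1.1510/-0.7483 ≈ -1.54.
|E| > 1: demand is elastic over this range.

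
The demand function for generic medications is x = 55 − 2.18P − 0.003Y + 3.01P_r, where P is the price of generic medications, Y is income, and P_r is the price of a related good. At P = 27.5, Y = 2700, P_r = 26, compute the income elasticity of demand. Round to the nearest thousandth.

Evaluating quantity at (P, Y, P_r) gives x = 55 − 2.18(27.5) − 0.003(2700) + 3.01(26) = 55 − 59.95 − 8.1 + 78.26 = 65.21.
∂x/∂Y = −0.003, so E_I = -0.003·(2700/65.21) ≈ -0.124.
E_I < 0: inferior good.

-0.124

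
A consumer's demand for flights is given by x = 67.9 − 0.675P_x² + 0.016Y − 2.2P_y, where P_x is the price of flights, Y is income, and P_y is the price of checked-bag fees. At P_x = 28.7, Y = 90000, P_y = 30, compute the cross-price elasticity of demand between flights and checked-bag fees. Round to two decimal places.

Substituting, x = 67.9 − 0.675(28.7)² + 0.016(90000) − 2.2(30) = 67.9 − 555.9908 + 1440 − 66 = 885.9093.
∂x/∂P_y = −2.2, so E_xy = -2.2·(30/885.9093) ≈ -0.07.
E_xy < 0: the goods are complements.

-0.07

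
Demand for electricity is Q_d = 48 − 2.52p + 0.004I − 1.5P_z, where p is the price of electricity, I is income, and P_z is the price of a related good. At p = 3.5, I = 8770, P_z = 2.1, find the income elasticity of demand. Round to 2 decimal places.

Q_d = 48 − 2.52(3.5) + 0.004(8770) − 1.5(2.1) = 48 − 8.82 + 35.08 − 3.15 = 71.11.
∂Q_d/∂I = +0.004, so E_I = 0.004·(8770/71.11) ≈ 0.49.
E_I ∈ (0,1): normal good (necessity).

0.49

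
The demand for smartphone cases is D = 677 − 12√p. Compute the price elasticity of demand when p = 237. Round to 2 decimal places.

-0.19

At p = 237, D = 492.2623.
dD/dp = −12/(2√p) = −12/(2·15.3948).
Point elasticity E = (dD/dp)·(p/D) = -0.3897 × 237/492.2623 ≈ -0.19.
|E| < 1, so demand is inelastic at this price.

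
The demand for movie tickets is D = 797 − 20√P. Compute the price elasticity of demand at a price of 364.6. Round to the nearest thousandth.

At P = 364.6, D = 415.11.
dD/dP = −20/(2√P) = −20/(2·19.0945).
Point elasticity E = (dD/dP)·(P/D) = -0.5237 × 364.6/415.11 ≈ -0.460.
|E| < 1, so demand is inelastic at this price.

-0.460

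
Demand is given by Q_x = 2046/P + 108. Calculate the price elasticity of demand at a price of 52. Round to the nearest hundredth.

-0.27

At P = 52, Q_x = 147.3462.
dQ_x/dP = −2046/P² = −0.7567.
Point elasticity E = (dQ_x/dP)·(P/Q_x) = -0.7567 × 52/147.3462 ≈ -0.27.
|E| < 1, so demand is inelastic at this price.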